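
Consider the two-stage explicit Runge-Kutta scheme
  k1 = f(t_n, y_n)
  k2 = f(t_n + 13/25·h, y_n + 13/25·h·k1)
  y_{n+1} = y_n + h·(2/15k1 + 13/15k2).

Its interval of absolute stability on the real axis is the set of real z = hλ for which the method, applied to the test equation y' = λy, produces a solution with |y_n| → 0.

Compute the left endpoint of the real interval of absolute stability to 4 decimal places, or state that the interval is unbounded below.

left endpoint -2.2189.

Set f=λy, z=hλ:
  k1=λy_n ⇒ h·k1=z·y_n;  k2=λ(1+13/25z)y_n ⇒ h·k2=z(1+13/25z)y_n
  y_{n+1}/y_n = 1 + 2/15z + 13/15z(1+13/25z) = 1 + z + 169/375z²
  R(z) = 1 + z + 169/375z².

Solve |R(x)|<1 on ℝ⁻.
x=-0.37: |R|=0.6917
R=1: x+169/375x²=0 ⇒ x=−375/169=-2.2189; min R=1−1/(4·169/375)=0.4453>−1
Confirm numerically:
  x=-1.483: |R|=0.50815 <1
  x=-1.380: |R|=0.47825 <1
  x=-1.169: |R|=0.44686 <1
  x=-0.968: |R|=0.45429 <1
  x=-2.695: |R|=1.57820 >1
  x=-2.474: |R|=1.28438 >1
  x=-2.463: |R|=1.27091 >1
So |R|<1 on (-2.2189, 0).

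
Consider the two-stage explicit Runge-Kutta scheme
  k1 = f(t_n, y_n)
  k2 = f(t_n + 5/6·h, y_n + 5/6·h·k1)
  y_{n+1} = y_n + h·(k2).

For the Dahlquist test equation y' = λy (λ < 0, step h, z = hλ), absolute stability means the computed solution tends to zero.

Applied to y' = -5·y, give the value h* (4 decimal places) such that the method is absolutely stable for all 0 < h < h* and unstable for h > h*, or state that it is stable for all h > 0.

On y'=λy, z=hλ:
  k1=λy_n ⇒ h·k1=z·y_n;  k2=λ(1+5/6z)y_n ⇒ h·k2=z(1+5/6z)y_n
  y_{n+1}/y_n = 1 + z(1+5/6z) = 1 + z + 5/6z²
  so R(z) = 1 + z + 5/6z².

Need |R(x)|<1, x<0.
x=-0.99: |R|=0.8268
R=1: x+5/6x²=0 ⇒ x=−6/5=-1.2000; min R=1−1/(4·5/6)=0.7000>−1
Confirm numerically:
  x=-0.729: |R|=0.71387 <1
  x=-0.595: |R|=0.70002 <1
  x=-0.542: |R|=0.70280 <1
  x=-1.519: |R|=1.40380 >1
  x=-1.438: |R|=1.28520 >1
  x=-1.426: |R|=1.26856 >1
So |R|<1 on (-1.2000, 0).

(-1.2000,0); λ=-5 ⇒ h* = (6/5)/5 = 0.2400.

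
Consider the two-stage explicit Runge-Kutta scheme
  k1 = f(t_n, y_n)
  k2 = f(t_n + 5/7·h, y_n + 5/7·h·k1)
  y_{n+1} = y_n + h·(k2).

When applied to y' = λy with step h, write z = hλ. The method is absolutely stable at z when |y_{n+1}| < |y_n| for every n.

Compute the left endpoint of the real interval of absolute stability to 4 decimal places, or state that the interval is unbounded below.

left endpoint -1.4000.

Test eqn y'=λy, z=hλ:
  k1=λy_n ⇒ h·k1=z·y_n;  k2=λ(1+5/7z)y_n ⇒ h·k2=z(1+5/7z)y_n
  y_{n+1}/y_n = 1 + z(1+5/7z) = 1 + z + 5/7z²
  R(z) = 1 + z + 5/7z².

Boundary: |R(x)|=1, x<0.
x=-0.47: |R|=0.6878
R=1: x+5/7x²=0 ⇒ x=−7/5=-1.4000; min R=1−1/(4·5/7)=0.6500>−1
Confirm numerically:
  x=-1.296: |R|=0.90373 <1
  x=-1.122: |R|=0.77720 <1
  x=-1.098: |R|=0.76315 <1
  x=-1.746: |R|=1.43151 >1
  x=-1.564: |R|=1.18321 >1
Stable set (-1.4000, 0).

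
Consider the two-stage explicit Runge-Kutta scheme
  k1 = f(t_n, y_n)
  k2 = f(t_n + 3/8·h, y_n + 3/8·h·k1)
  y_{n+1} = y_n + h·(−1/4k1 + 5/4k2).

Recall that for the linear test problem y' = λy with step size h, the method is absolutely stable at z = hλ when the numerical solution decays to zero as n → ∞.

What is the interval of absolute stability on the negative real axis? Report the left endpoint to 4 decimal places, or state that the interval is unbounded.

(-2.1333, 0).

Test eqn y'=λy, z=hλ:
  k1=λy_n ⇒ h·k1=z·y_n;  k2=λ(1+3/8z)y_n ⇒ h·k2=z(1+3/8z)y_n
  y_{n+1}/y_n = 1 − 1/4z + 5/4z(1+3/8z) = 1 + z + 15/32z²
  R(z) = 1 + z + 15/32z².

Solve |R(x)|<1 on ℝ⁻.
x=-1.13: |R|=0.4685
R=1: x+15/32x²=0 ⇒ x=−32/15=-2.1333; min R=1−1/(4·15/32)=0.4667>−1
Confirm numerically:
  x=-1.656: |R|=0.62947 <1
  x=-1.547: |R|=0.57482 <1
  x=-1.230: |R|=0.47917 <1
  x=-1.203: |R|=0.47538 <1
  x=-2.641: |R|=1.62848 >1
  x=-2.251: |R|=1.12416 >1
So |R|<1 on (-2.1333, 0).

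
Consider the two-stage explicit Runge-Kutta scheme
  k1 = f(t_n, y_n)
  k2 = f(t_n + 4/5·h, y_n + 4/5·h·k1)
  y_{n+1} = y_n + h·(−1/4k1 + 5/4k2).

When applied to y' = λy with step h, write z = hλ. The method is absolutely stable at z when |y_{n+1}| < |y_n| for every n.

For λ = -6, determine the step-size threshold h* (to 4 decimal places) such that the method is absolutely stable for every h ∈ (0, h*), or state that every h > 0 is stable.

With y'=λy (z=hλ):
  k1=λy_n ⇒ h·k1=z·y_n;  k2=λ(1+4/5z)y_n ⇒ h·k2=z(1+4/5z)y_n
  y_{n+1}/y_n = 1 − 1/4z + 5/4z(1+4/5z) = 1 + z + z²
  Hence R(z) = 1 + z + z².

Boundary: |R(x)|=1, x<0.
x=-1.35: |R|=1.4725
R=1: x+1x²=0 ⇒ x=−1=-1.0000; min R=1−1/(4·1)=0.7500>−1
Confirm numerically:
  x=-0.578: |R|=0.75608 <1
  x=-0.575: |R|=0.75562 <1
  x=-0.526: |R|=0.75068 <1
  x=-1.342: |R|=1.45896 >1
  x=-1.310: |R|=1.40610 >1
  x=-1.278: |R|=1.35528 >1
Interval (-1.0000, 0).

(-1.0000,0); λ=-6 ⇒ h* = (1)/6 = 0.1667.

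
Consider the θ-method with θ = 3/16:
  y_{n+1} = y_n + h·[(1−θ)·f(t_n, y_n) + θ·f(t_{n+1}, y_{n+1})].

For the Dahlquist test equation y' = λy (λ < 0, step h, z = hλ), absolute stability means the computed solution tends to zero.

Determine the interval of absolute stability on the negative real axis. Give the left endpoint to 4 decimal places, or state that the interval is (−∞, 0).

Test eqn y'=λy, z=hλ:
  y_{n+1} = y_n + z·[13/16·y_n + 3/16·y_{n+1}] ⇒ (1 − 3/16z)y_{n+1} = (1 + 13/16z)y_n
  Hence R(z) = (1 + 13/16z)/(1 − 3/16z).

Boundary: |R(x)|=1, x<0.
x=-1.35: |R|=0.0773
R=−1: 1+13/16x = −1+3/16x ⇒ -5/8x=2 ⇒ x=2/(-5/8)=-3.2000
Confirm numerically:
  x=-2.850: |R|=0.85743 <1
  x=-2.632: |R|=0.76230 <1
  x=-1.842: |R|=0.36913 <1
  x=-3.721: |R|=1.19181 >1
  x=-3.669: |R|=1.17366 >1
  x=-3.628: |R|=1.15920 >1
So |R|<1 on (-3.2000, 0).

z∈(-3.2000,0).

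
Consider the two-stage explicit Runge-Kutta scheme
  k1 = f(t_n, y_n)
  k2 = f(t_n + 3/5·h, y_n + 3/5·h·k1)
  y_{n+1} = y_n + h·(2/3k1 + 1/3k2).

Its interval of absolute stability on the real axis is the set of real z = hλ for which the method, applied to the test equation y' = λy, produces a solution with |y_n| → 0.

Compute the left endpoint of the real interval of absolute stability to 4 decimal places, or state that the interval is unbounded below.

left endpoint -5.0000.

With y'=λy (z=hλ):
  k1=λy_n ⇒ h·k1=z·y_n;  k2=λ(1+3/5z)y_n ⇒ h·k2=z(1+3/5z)y_n
  y_{n+1}/y_n = 1 + 2/3z + 1/3z(1+3/5z) = 1 + z + 1/5z²
  R(z) = 1 + z + 1/5z².

Boundary: |R(x)|=1, x<0.
x=-1.09: |R|=0.1476
R=1: x+1/5x²=0 ⇒ x=−5=-5.0000; min R=1−1/(4·1/5)=-0.2500>−1
Confirm numerically:
  x=-4.698: |R|=0.71624 <1
  x=-3.380: |R|=0.09512 <1
  x=-2.252: |R|=0.23770 <1
  x=-2.226: |R|=0.23498 <1
  x=-5.595: |R|=1.66580 >1
  x=-5.205: |R|=1.21341 >1
Stable set (-5.0000, 0).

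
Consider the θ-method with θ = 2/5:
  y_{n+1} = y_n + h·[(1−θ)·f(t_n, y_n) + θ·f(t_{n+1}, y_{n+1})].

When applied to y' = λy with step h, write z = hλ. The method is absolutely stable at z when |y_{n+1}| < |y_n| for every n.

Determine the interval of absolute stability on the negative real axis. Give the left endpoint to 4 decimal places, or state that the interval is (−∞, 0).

Test eqn y'=λy, z=hλ:
  y_{n+1} = y_n + z·[3/5·y_n + 2/5·y_{n+1}] ⇒ (1 − 2/5z)y_{n+1} = (1 + 3/5z)y_n
  Hence R(z) = (1 + 3/5z)/(1 − 2/5z).

Need |R(x)|<1, x<0.
x=-1.28: |R|=0.1534
R=−1: 1+3/5x = −1+2/5x ⇒ -1/5x=2 ⇒ x=2/(-1/5)=-10.0000
Confirm numerically:
  x=-8.422: |R|=0.92776 <1
  x=-6.338: |R|=0.79283 <1
  x=-5.506: |R|=0.71934 <1
  x=-10.420: |R|=1.01625 >1
  x=-10.146: |R|=1.00577 >1
So |R|<1 on (-10.0000, 0).

(-10.0000, 0).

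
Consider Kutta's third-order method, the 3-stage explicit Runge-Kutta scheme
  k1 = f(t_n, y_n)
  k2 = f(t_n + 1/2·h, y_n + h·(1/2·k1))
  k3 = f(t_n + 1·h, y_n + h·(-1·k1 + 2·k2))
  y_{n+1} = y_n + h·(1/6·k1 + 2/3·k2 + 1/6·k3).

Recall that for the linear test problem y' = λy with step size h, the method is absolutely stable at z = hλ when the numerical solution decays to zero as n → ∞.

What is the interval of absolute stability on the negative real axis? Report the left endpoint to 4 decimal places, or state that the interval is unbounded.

z∈(-2.5127,0).

On y'=λy, z=hλ:
  order 3, 3-stage ⇒ R(z)=1+z+z^2/2+z^3/6
  (e.g. R(-0.45)=0.63606, |R|=0.63606)

Boundary: |R(x)|=1, x<0.
x=-0.45: |R|=0.6361
|R(-2.55)|=1.0623 |R(-2)|=0.3333 |R(-1.04)|=0.3133
Bisect:
  x_lo=-3.1123 |R|=2.2937  x_hi=-0.2076 |R|=0.8124
  mid=-1.65999 |R|=0.04457 →hi
  mid=-2.38616 |R|=0.80365 →hi
  mid=-2.74924 |R|=1.43336 →lo
  mid=-2.56770 |R|=1.09267 →lo
  mid=-2.47693 |R|=0.94207 →hi
  mid=-2.52232 |R|=1.01580 →lo
  mid=-2.49962 |R|=0.97855 →hi
  mid=-2.51097 |R|=0.99708 →hi
  mid=-2.51664 |R|=1.00642 →lo
  ...
  [-2.51292,-2.51274] ⇒ x*=-2.5127
So |R|<1 on (-2.5127, 0).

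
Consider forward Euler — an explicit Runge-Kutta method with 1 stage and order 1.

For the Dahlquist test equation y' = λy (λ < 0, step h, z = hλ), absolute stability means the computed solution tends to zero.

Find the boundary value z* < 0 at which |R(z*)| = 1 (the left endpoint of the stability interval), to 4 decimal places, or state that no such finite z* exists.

z* = -2.0000.

On y'=λy, z=hλ:
  order 1, 1-stage ⇒ R(z)=1+z
  (e.g. R(-1.27)=-0.27000, |R|=0.27000)

Solve |R(x)|<1 on ℝ⁻.
x=-1.27: |R|=0.2700
|R(-2.27)|=1.2700 |R(-2.03)|=1.0300 |R(-1.26)|=0.2600
Bisect:
  x_lo=-2.4022 |R|=1.4022  x_hi=-0.1712 |R|=0.8288
  mid=-1.28669 |R|=0.28669 →hi
  mid=-1.84444 |R|=0.84444 →hi
  mid=-2.12331 |R|=1.12331 →lo
  mid=-1.98388 |R|=0.98388 →hi
  mid=-2.05360 |R|=1.05360 →lo
  mid=-2.01874 |R|=1.01874 →lo
  mid=-2.00131 |R|=1.00131 →lo
  mid=-1.99259 |R|=0.99259 →hi
  ...
  [-2.00008,-1.99995] ⇒ x*=-2.0000
So |R|<1 on (-2.0000, 0).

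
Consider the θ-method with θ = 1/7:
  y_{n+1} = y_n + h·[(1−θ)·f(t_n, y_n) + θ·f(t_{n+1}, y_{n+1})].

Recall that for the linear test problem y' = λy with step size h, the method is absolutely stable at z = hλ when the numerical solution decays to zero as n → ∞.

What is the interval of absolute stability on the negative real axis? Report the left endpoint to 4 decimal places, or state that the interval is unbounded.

(-2.8000, 0).

On y'=λy, z=hλ:
  y_{n+1} = y_n + z·[6/7·y_n + 1/7·y_{n+1}] ⇒ (1 − 1/7z)y_{n+1} = (1 + 6/7z)y_n
  R(z) = (1 + 6/7z)/(1 − 1/7z).

Solve |R(x)|<1 on ℝ⁻.
x=-0.71: |R|=0.3554
R=−1: 1+6/7x = −1+1/7x ⇒ -5/7x=2 ⇒ x=2/(-5/7)=-2.8000
Confirm numerically:
  x=-2.514: |R|=0.84970 <1
  x=-1.485: |R|=0.22510 <1
  x=-1.315: |R|=0.10704 <1
  x=-1.229: |R|=0.04545 <1
  x=-3.241: |R|=1.21531 >1
  x=-3.038: |R|=1.11855 >1
So |R|<1 on (-2.8000, 0).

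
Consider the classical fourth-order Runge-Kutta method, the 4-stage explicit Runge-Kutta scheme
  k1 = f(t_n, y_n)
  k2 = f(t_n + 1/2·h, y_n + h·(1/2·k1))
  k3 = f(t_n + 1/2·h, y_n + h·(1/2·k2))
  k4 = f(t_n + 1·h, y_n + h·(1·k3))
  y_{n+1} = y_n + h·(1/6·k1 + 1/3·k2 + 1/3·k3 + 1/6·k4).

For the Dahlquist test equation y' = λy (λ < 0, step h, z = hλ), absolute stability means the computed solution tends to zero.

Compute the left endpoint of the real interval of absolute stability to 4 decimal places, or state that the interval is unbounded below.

z* = -2.7853.

Set f=λy, z=hλ:
  order 4, 4-stage ⇒ R(z)=1+z+z^2/2+z^3/6+z^4/24
  (e.g. R(-1.07)=0.35289, |R|=0.35289)

Boundary: |R(x)|=1, x<0.
x=-1.07: |R|=0.3529
|R(-3.15)|=1.7043 |R(-1.79)|=0.2839 |R(-1.53)|=0.2718
Bisect:
  x_lo=-3.5281 |R|=2.8322  x_hi=-0.1835 |R|=0.8323
  mid=-1.85582 |R|=0.29519 →hi
  mid=-2.69197 |R|=0.86818 →hi
  mid=-3.11005 |R|=1.61069 →lo
  mid=-2.90101 |R|=1.18895 →lo
  mid=-2.79649 |R|=1.01701 →lo
  mid=-2.74423 |R|=0.93984 →hi
  mid=-2.77036 |R|=0.97772 →hi
  ...
  [-2.78547,-2.78526] ⇒ x*=-2.7853
Stable set (-2.7853, 0).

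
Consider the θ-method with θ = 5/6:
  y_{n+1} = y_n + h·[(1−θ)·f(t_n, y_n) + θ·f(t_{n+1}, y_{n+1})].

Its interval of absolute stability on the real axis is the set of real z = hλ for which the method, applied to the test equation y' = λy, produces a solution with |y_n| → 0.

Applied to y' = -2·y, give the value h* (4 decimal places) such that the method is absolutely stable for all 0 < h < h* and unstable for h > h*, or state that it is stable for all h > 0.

(−∞, 0) — no finite endpoint. Any h>0 works for λ=-2.

Set f=λy, z=hλ:
  y_{n+1} = y_n + z·[1/6·y_n + 5/6·y_{n+1}] ⇒ (1 − 5/6z)y_{n+1} = (1 + 1/6z)y_n
  R(z) = (1 + 1/6z)/(1 − 5/6z).

Solve |R(x)|<1 on ℝ⁻.
x=-1.61: |R|=0.3125
x=-2: |R|=0.2500
x=-10: |R|=0.0714
x=-100: |R|=0.1858
θ=5/6≥1/2 ⇒ |1+1/6x|<|1−5/6x| ∀x<0 ⇒ interval (−∞,0).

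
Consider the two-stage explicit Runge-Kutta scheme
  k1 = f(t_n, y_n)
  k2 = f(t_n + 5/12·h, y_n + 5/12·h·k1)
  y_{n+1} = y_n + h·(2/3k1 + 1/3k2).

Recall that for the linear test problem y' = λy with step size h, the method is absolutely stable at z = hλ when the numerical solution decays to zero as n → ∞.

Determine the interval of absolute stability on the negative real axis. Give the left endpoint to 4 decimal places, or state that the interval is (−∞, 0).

(-7.2000, 0).

With y'=λy (z=hλ):
  k1=λy_n ⇒ h·k1=z·y_n;  k2=λ(1+5/12z)y_n ⇒ h·k2=z(1+5/12z)y_n
  y_{n+1}/y_n = 1 + 2/3z + 1/3z(1+5/12z) = 1 + z + 5/36z²
  ⇒ R(z) = 1 + z + 5/36z².

Boundary: |R(x)|=1, x<0.
x=-0.79: |R|=0.2967
R=1: x+5/36x²=0 ⇒ x=−36/5=-7.2000; min R=1−1/(4·5/36)=-0.8000>−1
Confirm numerically:
  x=-6.410: |R|=0.29668 <1
  x=-5.640: |R|=0.22200 <1
  x=-5.069: |R|=0.50028 <1
  x=-3.868: |R|=0.79002 <1
  x=-7.709: |R|=1.54498 >1
  x=-7.451: |R|=1.25975 >1
Stable set (-7.2000, 0).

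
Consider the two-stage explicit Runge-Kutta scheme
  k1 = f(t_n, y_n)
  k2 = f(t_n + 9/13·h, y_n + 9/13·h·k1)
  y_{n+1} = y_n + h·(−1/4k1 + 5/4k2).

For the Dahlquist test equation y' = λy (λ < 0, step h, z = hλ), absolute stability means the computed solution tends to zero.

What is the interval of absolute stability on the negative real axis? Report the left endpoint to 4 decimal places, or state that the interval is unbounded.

With y'=λy (z=hλ):
  k1=λy_n ⇒ h·k1=z·y_n;  k2=λ(1+9/13z)y_n ⇒ h·k2=z(1+9/13z)y_n
  y_{n+1}/y_n = 1 − 1/4z + 5/4z(1+9/13z) = 1 + z + 45/52z²
  R(z) = 1 + z + 45/52z².

Find x<0 with |R(x)|<1.
x=-1.8: |R|=2.0038
R=1: x+45/52x²=0 ⇒ x=−52/45=-1.1556; min R=1−1/(4·45/52)=0.7111>−1
Confirm numerically:
  x=-0.903: |R|=0.80264 <1
  x=-0.690: |R|=0.72201 <1
  x=-0.631: |R|=0.71356 <1
  x=-1.602: |R|=1.61893 >1
  x=-1.434: |R|=1.34554 >1
  x=-1.203: |R|=1.04939 >1
Interval (-1.1556, 0).

(-1.1556, 0).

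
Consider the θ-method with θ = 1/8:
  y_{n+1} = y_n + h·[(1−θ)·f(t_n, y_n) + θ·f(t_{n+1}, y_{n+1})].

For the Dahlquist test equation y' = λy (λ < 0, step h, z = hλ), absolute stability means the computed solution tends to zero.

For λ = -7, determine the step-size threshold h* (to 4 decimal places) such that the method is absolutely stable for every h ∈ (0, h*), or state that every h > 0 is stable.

(-2.6667,0); λ=-7 ⇒ h* = (8/3)/7 = 0.3810.

On y'=λy, z=hλ:
  y_{n+1} = y_n + z·[7/8·y_n + 1/8·y_{n+1}] ⇒ (1 − 1/8z)y_{n+1} = (1 + 7/8z)y_n
  so R(z) = (1 + 7/8z)/(1 − 1/8z).

Boundary: |R(x)|=1, x<0.
x=-1.25: |R|=0.0811
R=−1: 1+7/8x = −1+1/8x ⇒ -3/4x=2 ⇒ x=2/(-3/4)=-2.6667
Confirm numerically:
  x=-1.876: |R|=0.51964 <1
  x=-1.766: |R|=0.44665 <1
  x=-1.736: |R|=0.42646 <1
  x=-1.653: |R|=0.36994 <1
  x=-3.021: |R|=1.19290 >1
  x=-2.929: |R|=1.14402 >1
  x=-2.768: |R|=1.05646 >1
Stable set (-2.6667, 0).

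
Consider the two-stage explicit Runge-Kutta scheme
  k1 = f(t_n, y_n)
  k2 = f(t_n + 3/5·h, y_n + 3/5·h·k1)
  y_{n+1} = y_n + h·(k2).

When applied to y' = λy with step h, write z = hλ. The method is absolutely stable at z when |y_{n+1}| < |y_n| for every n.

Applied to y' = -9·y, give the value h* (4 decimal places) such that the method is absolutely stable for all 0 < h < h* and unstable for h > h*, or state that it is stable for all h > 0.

(-1.6667,0); λ=-9 ⇒ h* = (5/3)/9 = 0.1852.

Set f=λy, z=hλ:
  k1=λy_n ⇒ h·k1=z·y_n;  k2=λ(1+3/5z)y_n ⇒ h·k2=z(1+3/5z)y_n
  y_{n+1}/y_n = 1 + z(1+3/5z) = 1 + z + 3/5z²
  Hence R(z) = 1 + z + 3/5z².

Need |R(x)|<1, x<0.
x=-0.55: |R|=0.6315
R=1: x+3/5x²=0 ⇒ x=−5/3=-1.6667; min R=1−1/(4·3/5)=0.5833>−1
Confirm numerically:
  x=-1.471: |R|=0.82730 <1
  x=-1.015: |R|=0.60313 <1
  x=-0.881: |R|=0.58470 <1
  x=-2.136: |R|=1.60150 >1
  x=-2.133: |R|=1.59681 >1
  x=-2.064: |R|=1.49206 >1
So |R|<1 on (-1.6667, 0).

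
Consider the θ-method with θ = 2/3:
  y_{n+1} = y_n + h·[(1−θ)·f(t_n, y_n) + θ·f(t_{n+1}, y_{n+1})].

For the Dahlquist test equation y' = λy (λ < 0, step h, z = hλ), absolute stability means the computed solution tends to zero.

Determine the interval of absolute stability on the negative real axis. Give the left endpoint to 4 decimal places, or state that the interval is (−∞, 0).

Test eqn y'=λy, z=hλ:
  y_{n+1} = y_n + z·[1/3·y_n + 2/3·y_{n+1}] ⇒ (1 − 2/3z)y_{n+1} = (1 + 1/3z)y_n
  ⇒ R(z) = (1 + 1/3z)/(1 − 2/3z).

Solve |R(x)|<1 on ℝ⁻.
x=-0.32: |R|=0.7363
x=-2: |R|=0.1429
x=-10: |R|=0.3043
x=-100: |R|=0.4778
θ=2/3≥1/2 ⇒ |1+1/3x|<|1−2/3x| ∀x<0 ⇒ interval (−∞,0).

interval (−∞, 0).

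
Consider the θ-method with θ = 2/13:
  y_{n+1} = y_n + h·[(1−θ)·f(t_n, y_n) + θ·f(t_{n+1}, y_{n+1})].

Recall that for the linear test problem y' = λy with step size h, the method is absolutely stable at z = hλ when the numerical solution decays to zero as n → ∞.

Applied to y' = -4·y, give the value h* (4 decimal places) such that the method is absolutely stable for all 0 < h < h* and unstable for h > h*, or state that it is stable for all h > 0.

(-2.8889,0); λ=-4 ⇒ h* = (26/9)/4 = 0.7222.

Set f=λy, z=hλ:
  y_{n+1} = y_n + z·[11/13·y_n + 2/13·y_{n+1}] ⇒ (1 − 2/13z)y_{n+1} = (1 + 11/13z)y_n
  so R(z) = (1 + 11/13z)/(1 − 2/13z).

Need |R(x)|<1, x<0.
x=-1.8: |R|=0.4096
R=−1: 1+11/13x = −1+2/13x ⇒ -9/13x=2 ⇒ x=2/(-9/13)=-2.8889
Confirm numerically:
  x=-2.314: |R|=0.70649 <1
  x=-2.296: |R|=0.69668 <1
  x=-1.584: |R|=0.27363 <1
  x=-3.284: |R|=1.18173 >1
  x=-3.141: |R|=1.11767 >1
Interval (-2.8889, 0).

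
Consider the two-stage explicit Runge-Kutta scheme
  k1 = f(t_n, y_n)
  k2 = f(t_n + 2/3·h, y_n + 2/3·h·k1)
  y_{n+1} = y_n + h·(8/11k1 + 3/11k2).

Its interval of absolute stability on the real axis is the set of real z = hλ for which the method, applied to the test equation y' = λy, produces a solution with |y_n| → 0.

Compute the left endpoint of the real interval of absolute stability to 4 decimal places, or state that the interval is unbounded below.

z* = -5.5000.

Set f=λy, z=hλ:
  k1=λy_n ⇒ h·k1=z·y_n;  k2=λ(1+2/3z)y_n ⇒ h·k2=z(1+2/3z)y_n
  y_{n+1}/y_n = 1 + 8/11z + 3/11z(1+2/3z) = 1 + z + 2/11z²
  ⇒ R(z) = 1 + z + 2/11z².

Find x<0 with |R(x)|<1.
x=-1.35: |R|=0.0186
R=1: x+2/11x²=0 ⇒ x=−11/2=-5.5000; min R=1−1/(4·2/11)=-0.3750>−1
Confirm numerically:
  x=-5.256: |R|=0.76682 <1
  x=-5.246: |R|=0.75773 <1
  x=-3.296: |R|=0.32080 <1
  x=-2.550: |R|=0.36773 <1
  x=-5.992: |R|=1.53601 >1
  x=-5.953: |R|=1.49031 >1
  x=-5.605: |R|=1.10700 >1
Interval (-5.5000, 0).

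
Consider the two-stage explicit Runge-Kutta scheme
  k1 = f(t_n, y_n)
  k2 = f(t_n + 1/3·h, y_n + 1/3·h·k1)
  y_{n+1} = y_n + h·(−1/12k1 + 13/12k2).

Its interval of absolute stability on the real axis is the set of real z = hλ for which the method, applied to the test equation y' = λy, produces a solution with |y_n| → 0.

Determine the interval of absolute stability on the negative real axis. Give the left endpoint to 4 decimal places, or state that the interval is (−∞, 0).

With y'=λy (z=hλ):
  k1=λy_n ⇒ h·k1=z·y_n;  k2=λ(1+1/3z)y_n ⇒ h·k2=z(1+1/3z)y_n
  y_{n+1}/y_n = 1 − 1/12z + 13/12z(1+1/3z) = 1 + z + 13/36z²
  so R(z) = 1 + z + 13/36z².

Solve |R(x)|<1 on ℝ⁻.
x=-1.73: |R|=0.3508
R=1: x+13/36x²=0 ⇒ x=−36/13=-2.7692; min R=1−1/(4·13/36)=0.3077>−1
Confirm numerically:
  x=-2.644: |R|=0.88043 <1
  x=-2.383: |R|=0.66764 <1
  x=-1.871: |R|=0.39312 <1
  x=-1.186: |R|=0.32194 <1
  x=-3.131: |R|=1.40903 >1
  x=-3.098: |R|=1.36780 >1
Interval (-2.7692, 0).

z∈(-2.7692,0).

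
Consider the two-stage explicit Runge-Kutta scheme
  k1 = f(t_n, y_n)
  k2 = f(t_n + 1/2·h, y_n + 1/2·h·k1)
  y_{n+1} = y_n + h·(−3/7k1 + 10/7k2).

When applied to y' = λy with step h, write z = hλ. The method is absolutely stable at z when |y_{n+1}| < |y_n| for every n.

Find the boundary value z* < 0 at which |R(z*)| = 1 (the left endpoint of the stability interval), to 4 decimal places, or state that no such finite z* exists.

With y'=λy (z=hλ):
  k1=λy_n ⇒ h·k1=z·y_n;  k2=λ(1+1/2z)y_n ⇒ h·k2=z(1+1/2z)y_n
  y_{n+1}/y_n = 1 − 3/7z + 10/7z(1+1/2z) = 1 + z + 5/7z²
  so R(z) = 1 + z + 5/7z².

Need |R(x)|<1, x<0.
x=-0.31: |R|=0.7586
R=1: x+5/7x²=0 ⇒ x=−7/5=-1.4000; min R=1−1/(4·5/7)=0.6500>−1
Confirm numerically:
  x=-1.309: |R|=0.91491 <1
  x=-1.240: |R|=0.85829 <1
  x=-1.080: |R|=0.75314 <1
  x=-0.827: |R|=0.66152 <1
  x=-1.909: |R|=1.69406 >1
  x=-1.668: |R|=1.31930 >1
  x=-1.602: |R|=1.23115 >1
Stable set (-1.4000, 0).

left endpoint -1.4000.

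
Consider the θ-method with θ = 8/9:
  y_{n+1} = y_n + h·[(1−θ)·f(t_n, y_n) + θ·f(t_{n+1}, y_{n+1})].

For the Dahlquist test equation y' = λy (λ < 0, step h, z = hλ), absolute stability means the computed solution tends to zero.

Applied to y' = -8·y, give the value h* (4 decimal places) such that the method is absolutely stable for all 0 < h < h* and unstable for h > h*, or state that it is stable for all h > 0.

interval (−∞, 0). Any h>0 works for λ=-8.

On y'=λy, z=hλ:
  y_{n+1} = y_n + z·[1/9·y_n + 8/9·y_{n+1}] ⇒ (1 − 8/9z)y_{n+1} = (1 + 1/9z)y_n
  Hence R(z) = (1 + 1/9z)/(1 − 8/9z).

Boundary: |R(x)|=1, x<0.
x=-1.22: |R|=0.4147
x=-2: |R|=0.2800
x=-10: |R|=0.0112
x=-100: |R|=0.1125
θ=8/9≥1/2 ⇒ |1+1/9x|<|1−8/9x| ∀x<0 ⇒ stable on all of ℝ⁻.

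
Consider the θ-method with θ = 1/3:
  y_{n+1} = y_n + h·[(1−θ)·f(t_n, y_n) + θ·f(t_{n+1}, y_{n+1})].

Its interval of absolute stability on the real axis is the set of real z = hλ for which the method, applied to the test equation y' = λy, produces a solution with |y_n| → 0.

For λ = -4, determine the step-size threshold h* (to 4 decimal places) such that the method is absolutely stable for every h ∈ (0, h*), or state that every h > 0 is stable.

(-6.0000,0); λ=-4 ⇒ h* = (6)/4 = 1.5000.

Set f=λy, z=hλ:
  y_{n+1} = y_n + z·[2/3·y_n + 1/3·y_{n+1}] ⇒ (1 − 1/3z)y_{n+1} = (1 + 2/3z)y_n
  R(z) = (1 + 2/3z)/(1 − 1/3z).

Solve |R(x)|<1 on ℝ⁻.
x=-0.39: |R|=0.6549
R=−1: 1+2/3x = −1+1/3x ⇒ -1/3x=2 ⇒ x=2/(-1/3)=-6.0000
Confirm numerically:
  x=-4.476: |R|=0.79615 <1
  x=-3.659: |R|=0.64845 <1
  x=-2.898: |R|=0.47406 <1
  x=-2.726: |R|=0.42822 <1
  x=-6.480: |R|=1.05063 >1
  x=-6.078: |R|=1.00859 >1
Interval (-6.0000, 0).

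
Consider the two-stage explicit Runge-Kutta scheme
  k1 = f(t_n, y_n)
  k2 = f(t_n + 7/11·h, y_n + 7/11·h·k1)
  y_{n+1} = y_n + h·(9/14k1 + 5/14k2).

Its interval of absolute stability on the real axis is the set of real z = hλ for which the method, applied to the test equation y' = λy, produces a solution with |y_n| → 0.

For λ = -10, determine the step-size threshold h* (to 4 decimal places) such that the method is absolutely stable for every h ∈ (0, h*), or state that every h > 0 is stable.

(-4.4000,0); λ=-10 ⇒ h* = (22/5)/10 = 0.4400.

Test eqn y'=λy, z=hλ:
  k1=λy_n ⇒ h·k1=z·y_n;  k2=λ(1+7/11z)y_n ⇒ h·k2=z(1+7/11z)y_n
  y_{n+1}/y_n = 1 + 9/14z + 5/14z(1+7/11z) = 1 + z + 5/22z²
  so R(z) = 1 + z + 5/22z².

Boundary: |R(x)|=1, x<0.
x=-0.74: |R|=0.3845
R=1: x+5/22x²=0 ⇒ x=−22/5=-4.4000; min R=1−1/(4·5/22)=-0.1000>−1
Confirm numerically:
  x=-3.934: |R|=0.58335 <1
  x=-3.859: |R|=0.52552 <1
  x=-3.117: |R|=0.09111 <1
  x=-4.804: |R|=1.44109 >1
  x=-4.785: |R|=1.41869 >1
Interval (-4.4000, 0).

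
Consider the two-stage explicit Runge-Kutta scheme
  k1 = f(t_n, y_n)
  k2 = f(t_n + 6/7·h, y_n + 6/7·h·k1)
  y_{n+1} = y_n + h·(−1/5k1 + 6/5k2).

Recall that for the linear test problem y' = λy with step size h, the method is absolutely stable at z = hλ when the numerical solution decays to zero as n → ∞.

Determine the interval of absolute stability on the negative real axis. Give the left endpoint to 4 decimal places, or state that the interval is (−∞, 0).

(-0.9722, 0).

With y'=λy (z=hλ):
  k1=λy_n ⇒ h·k1=z·y_n;  k2=λ(1+6/7z)y_n ⇒ h·k2=z(1+6/7z)y_n
  y_{n+1}/y_n = 1 − 1/5z + 6/5z(1+6/7z) = 1 + z + 36/35z²
  so R(z) = 1 + z + 36/35z².

Solve |R(x)|<1 on ℝ⁻.
x=-1.4: |R|=1.6160
R=1: x+36/35x²=0 ⇒ x=−35/36=-0.9722; min R=1−1/(4·36/35)=0.7569>−1
Confirm numerically:
  x=-0.835: |R|=0.88215 <1
  x=-0.818: |R|=0.87024 <1
  x=-0.632: |R|=0.77884 <1
  x=-1.366: |R|=1.55327 >1
  x=-1.111: |R|=1.15859 >1
  x=-1.023: |R|=1.05343 >1
So |R|<1 on (-0.9722, 0).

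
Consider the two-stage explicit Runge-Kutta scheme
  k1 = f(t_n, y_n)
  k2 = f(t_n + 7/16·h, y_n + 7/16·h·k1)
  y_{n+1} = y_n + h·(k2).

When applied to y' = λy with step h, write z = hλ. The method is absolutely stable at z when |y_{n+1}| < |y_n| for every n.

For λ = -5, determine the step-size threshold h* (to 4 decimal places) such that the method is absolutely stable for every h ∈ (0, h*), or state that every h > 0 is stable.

Set f=λy, z=hλ:
  k1=λy_n ⇒ h·k1=z·y_n;  k2=λ(1+7/16z)y_n ⇒ h·k2=z(1+7/16z)y_n
  y_{n+1}/y_n = 1 + z(1+7/16z) = 1 + z + 7/16z²
  so R(z) = 1 + z + 7/16z².

Need |R(x)|<1, x<0.
x=-1.31: |R|=0.4408
R=1: x+7/16x²=0 ⇒ x=−16/7=-2.2857; min R=1−1/(4·7/16)=0.4286>−1
Confirm numerically:
  x=-1.945: |R|=0.71007 <1
  x=-1.390: |R|=0.45529 <1
  x=-1.019: |R|=0.43528 <1
  x=-2.748: |R|=1.55578 >1
  x=-2.321: |R|=1.03583 >1
So |R|<1 on (-2.2857, 0).

(-2.2857,0); λ=-5 ⇒ h* = (16/7)/5 = 0.4571.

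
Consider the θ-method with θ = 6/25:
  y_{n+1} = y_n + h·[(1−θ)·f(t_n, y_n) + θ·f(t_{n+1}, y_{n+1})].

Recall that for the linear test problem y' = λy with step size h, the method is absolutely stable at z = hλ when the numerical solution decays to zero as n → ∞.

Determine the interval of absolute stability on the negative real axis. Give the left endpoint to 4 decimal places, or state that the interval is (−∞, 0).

(-3.8462, 0).

Test eqn y'=λy, z=hλ:
  y_{n+1} = y_n + z·[19/25·y_n + 6/25·y_{n+1}] ⇒ (1 − 6/25z)y_{n+1} = (1 + 19/25z)y_n
  Hence R(z) = (1 + 19/25z)/(1 − 6/25z).

Need |R(x)|<1, x<0.
x=-1.54: |R|=0.1244
R=−1: 1+19/25x = −1+6/25x ⇒ -13/25x=2 ⇒ x=2/(-13/25)=-3.8462
Confirm numerically:
  x=-3.373: |R|=0.86403 <1
  x=-2.936: |R|=0.72236 <1
  x=-1.609: |R|=0.16076 <1
  x=-4.409: |R|=1.14220 >1
  x=-4.160: |R|=1.08167 >1
  x=-3.962: |R|=1.03088 >1
So |R|<1 on (-3.8462, 0).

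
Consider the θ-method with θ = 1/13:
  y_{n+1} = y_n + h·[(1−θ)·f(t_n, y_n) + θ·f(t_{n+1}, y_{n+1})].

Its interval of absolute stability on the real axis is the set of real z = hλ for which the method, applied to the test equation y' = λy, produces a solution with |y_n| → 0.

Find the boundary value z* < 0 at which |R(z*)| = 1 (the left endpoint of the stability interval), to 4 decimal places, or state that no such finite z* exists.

Set f=λy, z=hλ:
  y_{n+1} = y_n + z·[12/13·y_n + 1/13·y_{n+1}] ⇒ (1 − 1/13z)y_{n+1} = (1 + 12/13z)y_n
  so R(z) = (1 + 12/13z)/(1 − 1/13z).

Solve |R(x)|<1 on ℝ⁻.
x=-1.12: |R|=0.0312
R=−1: 1+12/13x = −1+1/13x ⇒ -11/13x=2 ⇒ x=2/(-11/13)=-2.3636
Confirm numerically:
  x=-1.902: |R|=0.65924 <1
  x=-1.722: |R|=0.52058 <1
  x=-1.687: |R|=0.49323 <1
  x=-2.890: |R|=1.36438 >1
  x=-2.693: |R|=1.23087 >1
Interval (-2.3636, 0).

z* = -2.3636.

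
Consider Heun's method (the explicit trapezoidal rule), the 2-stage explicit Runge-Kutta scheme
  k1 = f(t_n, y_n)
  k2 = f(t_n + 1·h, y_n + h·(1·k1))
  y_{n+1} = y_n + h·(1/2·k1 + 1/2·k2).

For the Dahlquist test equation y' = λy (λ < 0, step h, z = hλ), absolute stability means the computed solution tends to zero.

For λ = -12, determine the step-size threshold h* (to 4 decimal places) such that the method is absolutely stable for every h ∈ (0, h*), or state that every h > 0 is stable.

(-2.0000,0); λ=-12 ⇒ h* = 0.1667.

Set f=λy, z=hλ:
  order 2, 2-stage ⇒ R(z)=1+z+z^2/2
  (e.g. R(-0.41)=0.67405, |R|=0.67405)

Solve |R(x)|<1 on ℝ⁻.
x=-0.41: |R|=0.6741
|R(-2.34)|=1.3978 |R(-1.88)|=0.8872 |R(-0.52)|=0.6152
Bisect:
  x_lo=-2.7186 |R|=1.9768  x_hi=-0.3408 |R|=0.7173
  mid=-1.52969 |R|=0.64029 →hi
  mid=-2.12414 |R|=1.13185 →lo
  mid=-1.82692 |R|=0.84190 →hi
  mid=-1.97553 |R|=0.97583 →hi
  mid=-2.04984 |R|=1.05108 →lo
  mid=-2.01268 |R|=1.01276 →lo
  mid=-1.99411 |R|=0.99412 →hi
  mid=-2.00340 |R|=1.00340 →lo
  mid=-1.99875 |R|=0.99875 →hi
  mid=-2.00107 |R|=1.00107 →lo
  ...
  [-2.00006,-1.99991] ⇒ x*=-2.0000
Interval (-2.0000, 0).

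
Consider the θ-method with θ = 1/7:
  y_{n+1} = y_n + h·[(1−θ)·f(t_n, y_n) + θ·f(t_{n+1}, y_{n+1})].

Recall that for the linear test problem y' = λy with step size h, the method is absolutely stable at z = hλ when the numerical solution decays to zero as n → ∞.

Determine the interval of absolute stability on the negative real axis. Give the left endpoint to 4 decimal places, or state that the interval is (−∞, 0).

With y'=λy (z=hλ):
  y_{n+1} = y_n + z·[6/7·y_n + 1/7·y_{n+1}] ⇒ (1 − 1/7z)y_{n+1} = (1 + 6/7z)y_n
  R(z) = (1 + 6/7z)/(1 − 1/7z).

Find x<0 with |R(x)|<1.
x=-1.72: |R|=0.3807
R=−1: 1+6/7x = −1+1/7x ⇒ -5/7x=2 ⇒ x=2/(-5/7)=-2.8000
Confirm numerically:
  x=-2.011: |R|=0.56220 <1
  x=-1.880: |R|=0.48198 <1
  x=-1.527: |R|=0.25355 <1
  x=-1.380: |R|=0.15274 <1
  x=-3.378: |R|=1.27847 >1
  x=-3.064: |R|=1.13116 >1
Interval (-2.8000, 0).

(-2.8000, 0).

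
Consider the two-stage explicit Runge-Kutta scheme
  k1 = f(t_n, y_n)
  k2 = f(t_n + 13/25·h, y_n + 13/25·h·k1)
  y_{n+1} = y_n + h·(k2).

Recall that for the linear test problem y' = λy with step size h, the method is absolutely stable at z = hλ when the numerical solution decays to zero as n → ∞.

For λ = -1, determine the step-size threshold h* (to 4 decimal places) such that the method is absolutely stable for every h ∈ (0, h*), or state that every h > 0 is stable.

(-1.9231,0); λ=-1 ⇒ h* = (25/13)/1 = 1.9231.

On y'=λy, z=hλ:
  k1=λy_n ⇒ h·k1=z·y_n;  k2=λ(1+13/25z)y_n ⇒ h·k2=z(1+13/25z)y_n
  y_{n+1}/y_n = 1 + z(1+13/25z) = 1 + z + 13/25z²
  ⇒ R(z) = 1 + z + 13/25z².

Solve |R(x)|<1 on ℝ⁻.
x=-0.65: |R|=0.5697
R=1: x+13/25x²=0 ⇒ x=−25/13=-1.9231; min R=1−1/(4·13/25)=0.5192>−1
Confirm numerically:
  x=-1.645: |R|=0.76213 <1
  x=-1.516: |R|=0.67909 <1
  x=-1.212: |R|=0.55185 <1
  x=-0.798: |R|=0.53314 <1
  x=-2.455: |R|=1.67905 >1
  x=-2.113: |R|=1.20868 >1
  x=-2.064: |R|=1.15125 >1
Interval (-1.9231, 0).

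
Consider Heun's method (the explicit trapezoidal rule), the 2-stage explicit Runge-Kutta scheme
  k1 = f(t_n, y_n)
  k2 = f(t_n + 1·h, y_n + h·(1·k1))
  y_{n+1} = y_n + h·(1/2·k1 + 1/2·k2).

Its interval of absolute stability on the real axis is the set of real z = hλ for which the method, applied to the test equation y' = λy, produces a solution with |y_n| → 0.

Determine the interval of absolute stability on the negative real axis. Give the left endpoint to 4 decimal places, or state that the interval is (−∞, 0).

(-2.0000, 0).

With y'=λy (z=hλ):
  order 2, 2-stage ⇒ R(z)=1+z+z^2/2
  (e.g. R(-0.84)=0.51280, |R|=0.51280)

Solve |R(x)|<1 on ℝ⁻.
x=-0.84: |R|=0.5128
|R(-2.08)|=1.0832 |R(-1.53)|=0.6404 |R(-1.08)|=0.5032
Bisect:
  x_lo=-2.7581 |R|=2.0455  x_hi=-0.0667 |R|=0.9356
  mid=-1.41239 |R|=0.58503 →hi
  mid=-2.08526 |R|=1.08889 →lo
  mid=-1.74883 |R|=0.78037 →hi
  mid=-1.91704 |R|=0.92048 →hi
  mid=-2.00115 |R|=1.00115 →lo
  mid=-1.95910 |R|=0.95993 →hi
  mid=-1.98012 |R|=0.98032 →hi
  mid=-1.99064 |R|=0.99068 →hi
  ...
  [-2.00000,-1.99984] ⇒ x*=-2.0000
Stable set (-2.0000, 0).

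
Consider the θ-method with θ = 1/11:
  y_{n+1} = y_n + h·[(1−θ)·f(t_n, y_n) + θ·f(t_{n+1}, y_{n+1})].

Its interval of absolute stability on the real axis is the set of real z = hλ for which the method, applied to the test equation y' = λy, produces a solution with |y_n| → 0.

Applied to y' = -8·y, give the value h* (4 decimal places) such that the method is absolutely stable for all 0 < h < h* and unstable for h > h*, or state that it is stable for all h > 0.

(-2.4444,0); λ=-8 ⇒ h* = (22/9)/8 = 0.3056.

On y'=λy, z=hλ:
  y_{n+1} = y_n + z·[10/11·y_n + 1/11·y_{n+1}] ⇒ (1 − 1/11z)y_{n+1} = (1 + 10/11z)y_n
  Hence R(z) = (1 + 10/11z)/(1 − 1/11z).

Boundary: |R(x)|=1, x<0.
x=-1.23: |R|=0.1063
R=−1: 1+10/11x = −1+1/11x ⇒ -9/11x=2 ⇒ x=2/(-9/11)=-2.4444
Confirm numerically:
  x=-2.342: |R|=0.93089 <1
  x=-2.008: |R|=0.69803 <1
  x=-1.159: |R|=0.04852 <1
  x=-2.898: |R|=1.29371 >1
  x=-2.834: |R|=1.25343 >1
  x=-2.482: |R|=1.02507 >1
So |R|<1 on (-2.4444, 0).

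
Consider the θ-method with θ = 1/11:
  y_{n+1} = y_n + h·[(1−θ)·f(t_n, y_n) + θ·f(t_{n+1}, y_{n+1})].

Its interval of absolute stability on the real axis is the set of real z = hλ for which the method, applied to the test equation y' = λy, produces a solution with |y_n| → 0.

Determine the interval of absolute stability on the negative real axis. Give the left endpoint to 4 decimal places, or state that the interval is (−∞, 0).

(-2.4444, 0).

Test eqn y'=λy, z=hλ:
  y_{n+1} = y_n + z·[10/11·y_n + 1/11·y_{n+1}] ⇒ (1 − 1/11z)y_{n+1} = (1 + 10/11z)y_n
  so R(z) = (1 + 10/11z)/(1 − 1/11z).

Boundary: |R(x)|=1, x<0.
x=-1.5: |R|=0.3200
R=−1: 1+10/11x = −1+1/11x ⇒ -9/11x=2 ⇒ x=2/(-9/11)=-2.4444
Confirm numerically:
  x=-2.384: |R|=0.95935 <1
  x=-2.319: |R|=0.91523 <1
  x=-2.191: |R|=0.82708 <1
  x=-2.110: |R|=0.77040 <1
  x=-2.798: |R|=1.23061 >1
  x=-2.656: |R|=1.13943 >1
  x=-2.603: |R|=1.10490 >1
Stable set (-2.4444, 0).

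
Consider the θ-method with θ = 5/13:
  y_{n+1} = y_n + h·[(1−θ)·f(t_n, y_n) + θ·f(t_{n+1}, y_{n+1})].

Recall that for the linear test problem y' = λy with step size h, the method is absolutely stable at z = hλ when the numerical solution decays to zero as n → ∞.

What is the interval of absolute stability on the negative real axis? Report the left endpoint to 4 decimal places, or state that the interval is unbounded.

z∈(-8.6667,0).

Set f=λy, z=hλ:
  y_{n+1} = y_n + z·[8/13·y_n + 5/13·y_{n+1}] ⇒ (1 − 5/13z)y_{n+1} = (1 + 8/13z)y_n
  Hence R(z) = (1 + 8/13z)/(1 − 5/13z).

Solve |R(x)|<1 on ℝ⁻.
x=-1.46: |R|=0.0650
R=−1: 1+8/13x = −1+5/13x ⇒ -3/13x=2 ⇒ x=2/(-3/13)=-8.6667
Confirm numerically:
  x=-8.465: |R|=0.98906 <1
  x=-6.109: |R|=0.82379 <1
  x=-5.397: |R|=0.75468 <1
  x=-4.818: |R|=0.68870 <1
  x=-9.148: |R|=1.02458 >1
  x=-8.855: |R|=1.00986 >1
  x=-8.713: |R|=1.00246 >1
Interval (-8.6667, 0).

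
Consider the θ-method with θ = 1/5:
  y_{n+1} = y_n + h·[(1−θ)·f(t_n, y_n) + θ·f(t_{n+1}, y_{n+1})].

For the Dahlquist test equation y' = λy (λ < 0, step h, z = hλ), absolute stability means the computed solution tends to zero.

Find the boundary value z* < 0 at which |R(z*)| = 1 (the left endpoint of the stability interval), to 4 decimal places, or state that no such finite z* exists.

left endpoint -3.3333.

With y'=λy (z=hλ):
  y_{n+1} = y_n + z·[4/5·y_n + 1/5·y_{n+1}] ⇒ (1 − 1/5z)y_{n+1} = (1 + 4/5z)y_n
  ⇒ R(z) = (1 + 4/5z)/(1 − 1/5z).

Find x<0 with |R(x)|<1.
x=-0.7: |R|=0.3860
R=−1: 1+4/5x = −1+1/5x ⇒ -3/5x=2 ⇒ x=2/(-3/5)=-3.3333
Confirm numerically:
  x=-2.281: |R|=0.56641 <1
  x=-1.550: |R|=0.18321 <1
  x=-1.473: |R|=0.13780 <1
  x=-1.466: |R|=0.13362 <1
  x=-3.772: |R|=1.15002 >1
  x=-3.657: |R|=1.11216 >1
  x=-3.588: |R|=1.08896 >1
So |R|<1 on (-3.3333, 0).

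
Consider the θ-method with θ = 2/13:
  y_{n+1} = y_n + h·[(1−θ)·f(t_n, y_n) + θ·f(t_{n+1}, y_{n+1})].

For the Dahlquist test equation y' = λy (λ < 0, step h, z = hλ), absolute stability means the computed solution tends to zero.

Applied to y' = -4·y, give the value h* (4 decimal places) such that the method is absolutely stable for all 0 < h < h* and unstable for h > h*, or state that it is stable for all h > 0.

Set f=λy, z=hλ:
  y_{n+1} = y_n + z·[11/13·y_n + 2/13·y_{n+1}] ⇒ (1 − 2/13z)y_{n+1} = (1 + 11/13z)y_n
  R(z) = (1 + 11/13z)/(1 − 2/13z).

Solve |R(x)|<1 on ℝ⁻.
x=-0.77: |R|=0.3116
R=−1: 1+11/13x = −1+2/13x ⇒ -9/13x=2 ⇒ x=2/(-9/13)=-2.8889
Confirm numerically:
  x=-1.712: |R|=0.35509 <1
  x=-1.493: |R|=0.21412 <1
  x=-1.223: |R|=0.02933 <1
  x=-3.073: |R|=1.08655 >1
  x=-2.968: |R|=1.03760 >1
  x=-2.958: |R|=1.03288 >1
Interval (-2.8889, 0).

(-2.8889,0); λ=-4 ⇒ h* = (26/9)/4 = 0.7222.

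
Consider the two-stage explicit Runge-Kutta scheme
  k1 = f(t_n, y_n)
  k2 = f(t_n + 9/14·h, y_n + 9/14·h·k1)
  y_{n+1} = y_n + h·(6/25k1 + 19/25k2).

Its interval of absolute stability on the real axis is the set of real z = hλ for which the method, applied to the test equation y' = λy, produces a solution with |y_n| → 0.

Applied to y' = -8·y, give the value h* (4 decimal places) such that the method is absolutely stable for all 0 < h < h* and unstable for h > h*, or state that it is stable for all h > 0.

Set f=λy, z=hλ:
  k1=λy_n ⇒ h·k1=z·y_n;  k2=λ(1+9/14z)y_n ⇒ h·k2=z(1+9/14z)y_n
  y_{n+1}/y_n = 1 + 6/25z + 19/25z(1+9/14z) = 1 + z + 171/350z²
  Hence R(z) = 1 + z + 171/350z².

Boundary: |R(x)|=1, x<0.
x=-0.34: |R|=0.7165
R=1: x+171/350x²=0 ⇒ x=−350/171=-2.0468; min R=1−1/(4·171/350)=0.4883>−1
Confirm numerically:
  x=-1.719: |R|=0.72471 <1
  x=-1.055: |R|=0.48879 <1
  x=-0.999: |R|=0.48859 <1
  x=-2.620: |R|=1.73375 >1
  x=-2.518: |R|=1.57970 >1
  x=-2.291: |R|=1.27336 >1
So |R|<1 on (-2.0468, 0).

(-2.0468,0); λ=-8 ⇒ h* = (350/171)/8 = 0.2558.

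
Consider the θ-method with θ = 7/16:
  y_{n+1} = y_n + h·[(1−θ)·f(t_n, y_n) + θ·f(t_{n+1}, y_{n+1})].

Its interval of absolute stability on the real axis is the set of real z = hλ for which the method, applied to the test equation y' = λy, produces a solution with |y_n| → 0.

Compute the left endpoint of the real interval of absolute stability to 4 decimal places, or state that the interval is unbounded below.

Test eqn y'=λy, z=hλ:
  y_{n+1} = y_n + z·[9/16·y_n + 7/16·y_{n+1}] ⇒ (1 − 7/16z)y_{n+1} = (1 + 9/16z)y_n
  ⇒ R(z) = (1 + 9/16z)/(1 − 7/16z).

Find x<0 with |R(x)|<1.
x=-0.39: |R|=0.6668
R=−1: 1+9/16x = −1+7/16x ⇒ -1/8x=2 ⇒ x=2/(-1/8)=-16.0000
Confirm numerically:
  x=-14.052: |R|=0.96593 <1
  x=-8.765: |R|=0.81294 <1
  x=-7.720: |R|=0.76356 <1
  x=-16.393: |R|=1.00601 >1
  x=-16.027: |R|=1.00042 >1
So |R|<1 on (-16.0000, 0).

left endpoint -16.0000.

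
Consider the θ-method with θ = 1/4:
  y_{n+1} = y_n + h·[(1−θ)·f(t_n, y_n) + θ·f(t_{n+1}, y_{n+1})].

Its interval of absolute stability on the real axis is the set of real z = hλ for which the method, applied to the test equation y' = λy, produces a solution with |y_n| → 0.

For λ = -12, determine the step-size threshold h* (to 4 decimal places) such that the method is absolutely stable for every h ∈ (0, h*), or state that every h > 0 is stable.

(-4.0000,0); λ=-12 ⇒ h* = (4)/12 = 0.3333.

On y'=λy, z=hλ:
  y_{n+1} = y_n + z·[3/4·y_n + 1/4·y_{n+1}] ⇒ (1 − 1/4z)y_{n+1} = (1 + 3/4z)y_n
  so R(z) = (1 + 3/4z)/(1 − 1/4z).

Boundary: |R(x)|=1, x<0.
x=-0.48: |R|=0.5714
R=−1: 1+3/4x = −1+1/4x ⇒ -1/2x=2 ⇒ x=2/(-1/2)=-4.0000
Confirm numerically:
  x=-3.495: |R|=0.86524 <1
  x=-2.515: |R|=0.54413 <1
  x=-2.446: |R|=0.51784 <1
  x=-2.176: |R|=0.40933 <1
  x=-4.378: |R|=1.09024 >1
  x=-4.256: |R|=1.06202 >1
  x=-4.153: |R|=1.03753 >1
Interval (-4.0000, 0).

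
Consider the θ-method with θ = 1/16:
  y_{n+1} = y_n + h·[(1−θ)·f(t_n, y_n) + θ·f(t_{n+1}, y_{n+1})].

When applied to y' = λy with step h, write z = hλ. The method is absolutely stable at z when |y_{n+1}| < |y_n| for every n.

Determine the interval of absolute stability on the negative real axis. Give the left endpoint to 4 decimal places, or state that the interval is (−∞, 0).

z∈(-2.2857,0).

Test eqn y'=λy, z=hλ:
  y_{n+1} = y_n + z·[15/16·y_n + 1/16·y_{n+1}] ⇒ (1 − 1/16z)y_{n+1} = (1 + 15/16z)y_n
  ⇒ R(z) = (1 + 15/16z)/(1 − 1/16z).

Find x<0 with |R(x)|<1.
x=-0.81: |R|=0.2290
R=−1: 1+15/16x = −1+1/16x ⇒ -7/8x=2 ⇒ x=2/(-7/8)=-2.2857
Confirm numerically:
  x=-2.182: |R|=0.92014 <1
  x=-1.752: |R|=0.57909 <1
  x=-1.686: |R|=0.52527 <1
  x=-1.540: |R|=0.40479 <1
  x=-2.761: |R|=1.35467 >1
  x=-2.739: |R|=1.33865 >1
  x=-2.719: |R|=1.32406 >1
Stable set (-2.2857, 0).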